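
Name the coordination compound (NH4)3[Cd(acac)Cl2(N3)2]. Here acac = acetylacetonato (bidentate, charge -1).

ammonium (acetylacetonato)diazidodichlorocadmate(II)

The 3 ammonium counter-ions carry a total charge of +3, so each complex ion is 3−.
Ligand charges: 1×acetylacetonato (-1 each), 2×azido (-1 each), 2×chloro (-1 each); total -5. So Cd + (-5) = 3−, giving Cd = +2.
Ligands are named alphabetically: acetylacetonato before azido before chloro.
The complex ion is anionic, so cadmium takes the -ate form cadmate(II).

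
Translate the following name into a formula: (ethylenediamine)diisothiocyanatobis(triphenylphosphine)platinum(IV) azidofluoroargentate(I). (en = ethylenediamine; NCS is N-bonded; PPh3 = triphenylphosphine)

[Pt(en)(NCS)2(PPh3)2][AgF(N3)]2

Cation [Pt…]: ligand charges -2, Pt(IV) ⇒ ion charge 2+.
Anion [Ag…]: ligand charges -2, Ag(I) ⇒ ion charge 1−.
One 2+ cation requires 2 of the 1− anion.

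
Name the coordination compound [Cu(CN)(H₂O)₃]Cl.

The 1 chloride counter-ion carries a total charge of -1, so each complex ion is 1+.
Ligand charges: 1×cyano (-1 each), 3×aqua (neutral); total -1. So Cu + (-1) = 1+, giving Cu = +2.
Ligands are named alphabetically: aqua before cyano.

triaquacyanocopper(II) chloride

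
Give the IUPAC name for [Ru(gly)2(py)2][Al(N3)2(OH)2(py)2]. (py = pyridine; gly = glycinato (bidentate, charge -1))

bis(glycinato)bis(pyridine)ruthenium(III) diazidodihydroxobis(pyridine)aluminate(III)

Aluminium is always +3 in its complexes; the anion's ligand charges sum to -4, so the complex anion is 1−.
A 1:1 salt means the cation carries the equal and opposite charge, 1+.
Cation: ligand charges sum to -2; for the ion to be 1+, Ru = +3.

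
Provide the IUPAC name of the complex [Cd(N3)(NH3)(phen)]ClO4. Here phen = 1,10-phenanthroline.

ammineazido(1,10-phenanthroline)cadmium(II) perchlorate

The 1 perchlorate counter-ion carries a total charge of -1, so each complex ion is 1+.
Ligand charges: 1×azido (-1 each), 1×ammine (neutral), 1×1,10-phenanthroline (neutral); total -1. So Cd + (-1) = 1+, giving Cd = +2.
Ligands are named alphabetically: ammine before azido before phenanthroline.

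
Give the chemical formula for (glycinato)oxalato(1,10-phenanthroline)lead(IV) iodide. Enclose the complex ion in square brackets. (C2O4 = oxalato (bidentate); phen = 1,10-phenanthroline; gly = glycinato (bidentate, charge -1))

Ligands: 1 oxalato (C2O4, -2), 1 1,10-phenanthroline (phen, neutral), 1 glycinato (gly, -1). Ligand charge sum = -3.
With Pb in oxidation state +4, the complex ion is [Pb...]^1+.
Charge balance with iodide (-1) requires 1 complex ion per 1 iodide.

[Pb(C2O4)(gly)(phen)]I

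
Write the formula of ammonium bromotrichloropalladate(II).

(NH4)2[PdBrCl3]

Ligands: 1 bromo (Br, -1), 3 chloro (Cl, -1). Ligand charge sum = -4.
With Pd in oxidation state +2, the complex ion is [Pd...]^2−.
Charge balance with ammonium (+1) requires 1 complex ion per 2 ammonium.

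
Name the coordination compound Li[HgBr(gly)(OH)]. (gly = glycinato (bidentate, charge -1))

lithium bromo(glycinato)hydroxomercurate(II)

The 1 lithium counter-ion carries a total charge of +1, so each complex ion is 1−.
Ligand charges: 1×glycinato (-1 each), 1×hydroxo (-1 each), 1×bromo (-1 each); total -3. So Hg + (-3) = 1−, giving Hg = +2.
Ligands are named alphabetically: bromo before glycinato before hydroxo.
The complex ion is anionic, so mercury takes the -ate form mercurate(II).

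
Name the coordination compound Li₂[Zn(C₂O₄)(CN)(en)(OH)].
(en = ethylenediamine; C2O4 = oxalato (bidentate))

The 2 lithium counter-ions carry a total charge of +2, so each complex ion is 2−.
Ligand charges: 1×cyano (-1 each), 1×ethylenediamine (neutral), 1×hydroxo (-1 each), 1×oxalato (-2 each); total -4. So Zn + (-4) = 2−, giving Zn = +2.
The complex ion is anionic, so zinc takes the -ate form zincate(II).

lithium cyano(ethylenediamine)hydroxooxalatozincate(II)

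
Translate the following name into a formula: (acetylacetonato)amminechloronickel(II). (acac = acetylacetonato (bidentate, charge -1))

Ligands: 1 acetylacetonato (acac, -1), 1 chloro (Cl, -1), 1 ammine (NH3, neutral). Ligand charge sum = -2.
With Ni in oxidation state +2, the complex ion is [Ni...].

[Ni(acac)Cl(NH3)]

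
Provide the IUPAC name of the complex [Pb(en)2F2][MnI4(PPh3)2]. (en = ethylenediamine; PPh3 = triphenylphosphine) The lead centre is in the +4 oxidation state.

bis(ethylenediamine)difluorolead(IV) tetraiodobis(triphenylphosphine)manganate(II)

Both ions are complex: the cation is named first with the plain metal name, the anion second with the -ate form; each ion's ligands are alphabetised independently.
Pb is given as +4; the cation's ligand charges sum to -2, so the complex cation is 2+.
A 1:1 salt means the anion carries the equal and opposite charge, 2−.
Anion: ligand charges sum to -4; for the ion to be 2−, Mn = +2.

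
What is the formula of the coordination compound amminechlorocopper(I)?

Ligands: 1 chloro (Cl, -1), 1 ammine (NH3, neutral). Ligand charge sum = -1.
With Cu in oxidation state +1, the complex ion is [Cu...].

[CuCl(NH3)]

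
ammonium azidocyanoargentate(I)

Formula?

Ligands: 1 cyano (CN, -1), 1 azido (N3, -1). Ligand charge sum = -2.
With Ag in oxidation state +1, the complex ion is [Ag...]^1−.
Charge balance with ammonium (+1) requires 1 complex ion per 1 ammonium.

NH4[Ag(CN)(N3)]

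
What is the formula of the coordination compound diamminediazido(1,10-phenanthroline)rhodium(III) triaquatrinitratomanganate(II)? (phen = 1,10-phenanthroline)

[Rh(N3)2(NH3)2(phen)][Mn(H2O)3(NO3)3]

Cation [Rh…]: ligand charges -2, Rh(III) ⇒ ion charge 1+.
Anion [Mn…]: ligand charges -3, Mn(II) ⇒ ion charge 1−.
One 1+ cation balances one 1− anion.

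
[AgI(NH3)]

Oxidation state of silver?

No counter-ion: the bracketed complex is neutral.
Ligand charges: 1×I = -1; 1×NH3 neutral; sum -1.
Ag + (-1) = 0 ⇒ Ag is +1.

+1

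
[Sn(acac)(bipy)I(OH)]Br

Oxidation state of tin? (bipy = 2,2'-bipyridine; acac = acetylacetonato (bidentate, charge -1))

1 bromide outside the brackets (-1 each) → the complex ion is 1+.
Ligand charges: 1×bipy neutral; 1×OH = -1; 1×I = -1; 1×acac = -1; sum -3.
Sn + (-3) = 1+ ⇒ Sn is +4.

+4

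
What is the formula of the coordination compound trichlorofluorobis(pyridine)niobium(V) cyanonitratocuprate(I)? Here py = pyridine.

[NbCl3F(py)2][Cu(CN)(NO3)]

Cation [Nb…]: ligand charges -4, Nb(V) ⇒ ion charge 1+.
Anion [Cu…]: ligand charges -2, Cu(I) ⇒ ion charge 1−.
One 1+ cation balances one 1− anion.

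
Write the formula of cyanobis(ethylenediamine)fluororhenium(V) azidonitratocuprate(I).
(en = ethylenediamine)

[Re(CN)(en)2F][Cu(N3)(NO3)]3

Cation [Re…]: ligand charges -2, Re(V) ⇒ ion charge 3+.
Anion [Cu…]: ligand charges -2, Cu(I) ⇒ ion charge 1−.
One 3+ cation requires 3 of the 1− anion.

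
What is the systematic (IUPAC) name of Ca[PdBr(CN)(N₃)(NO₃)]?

The 1 calcium counter-ion carries a total charge of +2, so each complex ion is 2−.
Ligand charges: 1×nitrato (-1 each), 1×azido (-1 each), 1×bromo (-1 each), 1×cyano (-1 each); total -4. So Pd + (-4) = 2−, giving Pd = +2.
Ligands are named alphabetically: azido before bromo before cyano before nitrato.
The complex ion is anionic, so palladium takes the -ate form palladate(II).

calcium azidobromocyanonitratopalladate(II)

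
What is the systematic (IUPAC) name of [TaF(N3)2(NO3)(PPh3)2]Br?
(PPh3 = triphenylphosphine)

The 1 bromide counter-ion carries a total charge of -1, so each complex ion is 1+.
Ligand charges: 2×azido (-1 each), 1×fluoro (-1 each), 1×nitrato (-1 each), 2×triphenylphosphine (neutral); total -4. So Ta + (-4) = 1+, giving Ta = +5.
Ligands are named alphabetically: azido before fluoro before nitrato before triphenylphosphine.

diazidofluoronitratobis(triphenylphosphine)tantalum(V) bromide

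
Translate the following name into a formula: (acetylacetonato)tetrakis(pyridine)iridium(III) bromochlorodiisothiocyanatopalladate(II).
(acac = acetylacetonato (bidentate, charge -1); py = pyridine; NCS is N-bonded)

Cation [Ir…]: ligand charges -1, Ir(III) ⇒ ion charge 2+.
Anion [Pd…]: ligand charges -4, Pd(II) ⇒ ion charge 2−.

[Ir(acac)(py)4][PdBrCl(NCS)2]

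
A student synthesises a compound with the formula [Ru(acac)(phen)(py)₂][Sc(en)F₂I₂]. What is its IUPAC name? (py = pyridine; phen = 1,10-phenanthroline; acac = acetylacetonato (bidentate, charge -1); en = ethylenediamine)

Both ions are complex: the cation is named first with the plain metal name, the anion second with the -ate form; each ion's ligands are alphabetised independently.
Scandium is always +3 in its complexes; the anion's ligand charges sum to -4, so the complex anion is 1−.
A 1:1 salt means the cation carries the equal and opposite charge, 1+.
Cation: ligand charges sum to -1; for the ion to be 1+, Ru = +2.

(acetylacetonato)(1,10-phenanthroline)bis(pyridine)ruthenium(II) (ethylenediamine)difluorodiiodoscandate(III)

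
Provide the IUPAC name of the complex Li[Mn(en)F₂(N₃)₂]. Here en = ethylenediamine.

The 1 lithium counter-ion carries a total charge of +1, so each complex ion is 1−.
Ligand charges: 2×azido (-1 each), 2×fluoro (-1 each), 1×ethylenediamine (neutral); total -4. So Mn + (-4) = 1−, giving Mn = +3.
The complex ion is anionic, so manganese takes the -ate form manganate(III).

lithium diazido(ethylenediamine)difluoromanganate(III)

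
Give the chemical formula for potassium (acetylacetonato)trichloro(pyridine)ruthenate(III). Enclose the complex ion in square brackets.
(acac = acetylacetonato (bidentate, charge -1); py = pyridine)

Ligands: 1 acetylacetonato (acac, -1), 1 pyridine (py, neutral), 3 chloro (Cl, -1). Ligand charge sum = -4.
With Ru in oxidation state +3, the complex ion is [Ru...]^1−.
Charge balance with potassium (+1) requires 1 complex ion per 1 potassium.

K[Ru(acac)Cl3(py)]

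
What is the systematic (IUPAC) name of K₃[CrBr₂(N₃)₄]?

The 3 potassium counter-ions carry a total charge of +3, so each complex ion is 3−.
Ligand charges: 4×azido (-1 each), 2×bromo (-1 each); total -6. So Cr + (-6) = 3−, giving Cr = +3.
Ligands are named alphabetically: azido before bromo.
The complex ion is anionic, so chromium takes the -ate form chromate(III).

potassium tetraazidodibromochromate(III)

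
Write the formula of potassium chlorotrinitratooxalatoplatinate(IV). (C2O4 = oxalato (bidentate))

Ligands: 3 nitrato (NO3, -1), 1 chloro (Cl, -1), 1 oxalato (C2O4, -2). Ligand charge sum = -6.
With Pt in oxidation state +4, the complex ion is [Pt...]^2−.
Charge balance with potassium (+1) requires 1 complex ion per 2 potassium.

K2[Pt(C2O4)Cl(NO3)3]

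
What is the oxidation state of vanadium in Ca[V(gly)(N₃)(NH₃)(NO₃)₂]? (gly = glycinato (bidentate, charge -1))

1 calcium outside the brackets (+2 each) → the complex ion is 2−.
Ligand charges: 2×NO3 = -2; 1×NH3 neutral; 1×N3 = -1; 1×gly = -1; sum -4.
V + (-4) = 2− ⇒ V is +2.

+2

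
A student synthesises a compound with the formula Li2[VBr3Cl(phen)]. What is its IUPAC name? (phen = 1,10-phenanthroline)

The 2 lithium counter-ions carry a total charge of +2, so each complex ion is 2−.
Ligand charges: 1×chloro (-1 each), 3×bromo (-1 each), 1×1,10-phenanthroline (neutral); total -4. So V + (-4) = 2−, giving V = +2.
Ligands are named alphabetically: bromo before chloro before phenanthroline.
The complex ion is anionic, so vanadium takes the -ate form vanadate(II).

lithium tribromochloro(1,10-phenanthroline)vanadate(II)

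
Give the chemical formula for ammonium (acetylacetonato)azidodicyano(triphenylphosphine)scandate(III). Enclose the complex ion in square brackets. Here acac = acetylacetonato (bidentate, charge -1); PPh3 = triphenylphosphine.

Ligands: 1 acetylacetonato (acac, -1), 2 cyano (CN, -1), 1 azido (N3, -1), 1 triphenylphosphine (PPh3, neutral). Ligand charge sum = -4.
Charge balance with ammonium (+1) requires 1 complex ion per 1 ammonium.

NH4[Sc(acac)(CN)2(N3)(PPh3)]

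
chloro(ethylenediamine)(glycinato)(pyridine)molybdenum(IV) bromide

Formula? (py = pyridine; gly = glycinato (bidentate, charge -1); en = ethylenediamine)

Ligands: 1 pyridine (py, neutral), 1 glycinato (gly, -1), 1 chloro (Cl, -1), 1 ethylenediamine (en, neutral). Ligand charge sum = -2.
Charge balance with bromide (-1) requires 1 complex ion per 2 bromide.

[MoCl(en)(gly)(py)]Br2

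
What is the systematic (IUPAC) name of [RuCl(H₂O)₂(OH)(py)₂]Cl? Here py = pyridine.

The 1 chloride counter-ion carries a total charge of -1, so each complex ion is 1+.
Ligand charges: 1×chloro (-1 each), 1×hydroxo (-1 each), 2×pyridine (neutral), 2×aqua (neutral); total -2. So Ru + (-2) = 1+, giving Ru = +3.
Ligands are named alphabetically: aqua before chloro before hydroxo before pyridine.

diaquachlorohydroxobis(pyridine)ruthenium(III) chloride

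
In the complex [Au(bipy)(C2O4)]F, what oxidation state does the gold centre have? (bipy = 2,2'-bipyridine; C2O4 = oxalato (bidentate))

1 fluoride outside the brackets (-1 each) → the complex ion is 1+.
Ligand charges: 1×bipy neutral; 1×C2O4 = -2; sum -2.
Au + (-2) = 1+ ⇒ Au is +3.

+3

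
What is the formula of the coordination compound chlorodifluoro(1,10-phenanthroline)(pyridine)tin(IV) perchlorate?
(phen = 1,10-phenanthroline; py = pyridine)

[SnClF2(phen)(py)]ClO4

Ligands: 1 chloro (Cl, -1), 1 1,10-phenanthroline (phen, neutral), 1 pyridine (py, neutral), 2 fluoro (F, -1). Ligand charge sum = -3.
Charge balance with perchlorate (-1) requires 1 complex ion per 1 perchlorate.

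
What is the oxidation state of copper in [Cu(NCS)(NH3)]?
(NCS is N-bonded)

+1

No counter-ion: the bracketed complex is neutral.
Ligand charges: 1×NH3 neutral; 1×NCS = -1; sum -1.
Cu + (-1) = 0 ⇒ Cu is +1.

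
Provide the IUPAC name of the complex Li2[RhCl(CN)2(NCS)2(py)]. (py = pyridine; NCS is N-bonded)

The 2 lithium counter-ions carry a total charge of +2, so each complex ion is 2−.
Ligand charges: 1×chloro (-1 each), 1×pyridine (neutral), 2×cyano (-1 each), 2×isothiocyanato (-1 each); total -5. So Rh + (-5) = 2−, giving Rh = +3.
The complex ion is anionic, so rhodium takes the -ate form rhodate(III).

lithium chlorodicyanodiisothiocyanato(pyridine)rhodate(III)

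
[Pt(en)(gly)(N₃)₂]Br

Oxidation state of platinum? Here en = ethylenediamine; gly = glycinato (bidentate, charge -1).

+4

1 bromide outside the brackets (-1 each) → the complex ion is 1+.
Ligand charges: 1×en neutral; 1×gly = -1; 2×N3 = -2; sum -3.
Pt + (-3) = 1+ ⇒ Pt is +4.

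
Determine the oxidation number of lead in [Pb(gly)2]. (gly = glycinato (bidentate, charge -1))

+2

No counter-ion: the bracketed complex is neutral.
Ligand charges: 2×gly = -2; sum -2.
Pb + (-2) = 0 ⇒ Pb is +2.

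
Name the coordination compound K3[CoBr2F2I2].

The 3 potassium counter-ions carry a total charge of +3, so each complex ion is 3−.
Ligand charges: 2×bromo (-1 each), 2×iodo (-1 each), 2×fluoro (-1 each); total -6. So Co + (-6) = 3−, giving Co = +3.
Ligands are named alphabetically: bromo before fluoro before iodo.
The complex ion is anionic, so cobalt takes the -ate form cobaltate(III).

potassium dibromodifluorodiiodocobaltate(III)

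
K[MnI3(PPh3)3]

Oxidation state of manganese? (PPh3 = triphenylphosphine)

1 potassium outside the brackets (+1 each) → the complex ion is 1−.
Ligand charges: 3×I = -3; 3×PPh3 neutral; sum -3.
Mn + (-3) = 1− ⇒ Mn is +2.

+2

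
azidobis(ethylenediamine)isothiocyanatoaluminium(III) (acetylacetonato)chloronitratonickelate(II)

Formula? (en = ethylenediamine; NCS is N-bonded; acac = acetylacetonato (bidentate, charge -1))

[Al(en)2(N3)(NCS)][Ni(acac)Cl(NO3)]

Cation [Al…]: ligand charges -2, Al(III) ⇒ ion charge 1+.
Anion [Ni…]: ligand charges -3, Ni(II) ⇒ ion charge 1−.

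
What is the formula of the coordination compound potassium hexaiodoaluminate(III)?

Ligands: 6 iodo (I, -1). Ligand charge sum = -6.
With Al in oxidation state +3, the complex ion is [Al...]^3−.
Charge balance with potassium (+1) requires 1 complex ion per 3 potassium.

K3[AlI6]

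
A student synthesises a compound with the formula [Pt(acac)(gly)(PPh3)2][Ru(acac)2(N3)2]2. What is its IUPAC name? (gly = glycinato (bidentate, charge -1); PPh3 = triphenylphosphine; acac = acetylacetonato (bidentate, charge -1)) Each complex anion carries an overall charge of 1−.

Both ions are complex: the cation is named first with the plain metal name, the anion second with the -ate form; each ion's ligands are alphabetised independently.
The complex anion is given as 1−; its ligand charges sum to -4, so Ru = +3.
With 2 anions per cation, the cation must be 2×1 = 2+.
Cation: ligand charges sum to -2; for the ion to be 2+, Pt = +4.

(acetylacetonato)(glycinato)bis(triphenylphosphine)platinum(IV) bis(acetylacetonato)diazidoruthenate(III)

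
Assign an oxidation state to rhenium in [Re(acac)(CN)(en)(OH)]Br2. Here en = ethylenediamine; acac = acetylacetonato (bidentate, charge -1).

2 bromide outside the brackets (-1 each) → the complex ion is 2+.
Ligand charges: 1×en neutral; 1×CN = -1; 1×OH = -1; 1×acac = -1; sum -3.
Re + (-3) = 2+ ⇒ Re is +5.

+5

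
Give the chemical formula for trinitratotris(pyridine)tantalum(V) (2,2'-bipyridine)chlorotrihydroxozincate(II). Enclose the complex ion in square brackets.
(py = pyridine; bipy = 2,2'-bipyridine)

Cation [Ta…]: ligand charges -3, Ta(V) ⇒ ion charge 2+.
Anion [Zn…]: ligand charges -4, Zn(II) ⇒ ion charge 2−.
One 2+ cation balances one 2− anion.

[Ta(NO3)3(py)3][Zn(bipy)Cl(OH)3]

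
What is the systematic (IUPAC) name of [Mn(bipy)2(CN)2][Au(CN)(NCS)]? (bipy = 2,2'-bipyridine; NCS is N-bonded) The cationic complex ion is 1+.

Both ions are complex: the cation is named first with the plain metal name, the anion second with the -ate form; each ion's ligands are alphabetised independently.
The complex cation is given as 1+; its ligand charges sum to -2, so Mn = +3.
A 1:1 salt means the anion carries the equal and opposite charge, 1−.
Anion: ligand charges sum to -2; for the ion to be 1−, Au = +1.

bis(2,2'-bipyridine)dicyanomanganese(III) cyanoisothiocyanatoaurate(I)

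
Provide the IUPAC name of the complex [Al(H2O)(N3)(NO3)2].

There is no counter-ion, so the complex is neutral overall.
Ligand charges: 2×nitrato (-1 each), 1×azido (-1 each), 1×aqua (neutral); total -3. So Al + (-3) = 0, giving Al = +3.
Ligands are named alphabetically: aqua before azido before nitrato.

aquaazidodinitratoaluminium(III)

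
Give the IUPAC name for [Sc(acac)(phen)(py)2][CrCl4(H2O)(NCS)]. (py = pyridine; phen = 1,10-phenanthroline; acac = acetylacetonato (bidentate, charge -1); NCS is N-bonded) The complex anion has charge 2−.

The complex anion is given as 2−; its ligand charges sum to -5, so Cr = +3.
A 1:1 salt means the cation carries the equal and opposite charge, 2+.
Cation: ligand charges sum to -1; for the ion to be 2+, Sc = +3.

(acetylacetonato)(1,10-phenanthroline)bis(pyridine)scandium(III) aquatetrachloroisothiocyanatochromate(III)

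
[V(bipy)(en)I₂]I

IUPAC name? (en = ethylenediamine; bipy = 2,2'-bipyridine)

The 1 iodide counter-ion carries a total charge of -1, so each complex ion is 1+.
Ligand charges: 2×iodo (-1 each), 1×ethylenediamine (neutral), 1×2,2'-bipyridine (neutral); total -2. So V + (-2) = 1+, giving V = +3.
Ligands are named alphabetically: bipyridine before ethylenediamine before iodo.

(2,2'-bipyridine)(ethylenediamine)diiodovanadium(III) iodide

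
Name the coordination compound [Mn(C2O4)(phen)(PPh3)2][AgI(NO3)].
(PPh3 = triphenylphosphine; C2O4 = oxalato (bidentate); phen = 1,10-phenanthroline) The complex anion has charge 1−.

Both ions are complex: the cation is named first with the plain metal name, the anion second with the -ate form; each ion's ligands are alphabetised independently.
The complex anion is given as 1−; its ligand charges sum to -2, so Ag = +1.
A 1:1 salt means the cation carries the equal and opposite charge, 1+.
Cation: ligand charges sum to -2; for the ion to be 1+, Mn = +3.

oxalato(1,10-phenanthroline)bis(triphenylphosphine)manganese(III) iodonitratoargentate(I)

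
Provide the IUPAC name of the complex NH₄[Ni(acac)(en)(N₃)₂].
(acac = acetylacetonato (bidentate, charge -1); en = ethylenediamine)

The 1 ammonium counter-ion carries a total charge of +1, so each complex ion is 1−.
Ligand charges: 1×acetylacetonato (-1 each), 2×azido (-1 each), 1×ethylenediamine (neutral); total -3. So Ni + (-3) = 1−, giving Ni = +2.
The complex ion is anionic, so nickel takes the -ate form nickelate(II).

ammonium (acetylacetonato)diazido(ethylenediamine)nickelate(II)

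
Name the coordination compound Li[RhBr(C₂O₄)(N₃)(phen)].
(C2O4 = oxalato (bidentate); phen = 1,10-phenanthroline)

lithium azidobromooxalato(1,10-phenanthroline)rhodate(III)

The 1 lithium counter-ion carries a total charge of +1, so each complex ion is 1−.
Ligand charges: 1×bromo (-1 each), 1×azido (-1 each), 1×oxalato (-2 each), 1×1,10-phenanthroline (neutral); total -4. So Rh + (-4) = 1−, giving Rh = +3.
Ligands are named alphabetically: azido before bromo before oxalato before phenanthroline.
The complex ion is anionic, so rhodium takes the -ate form rhodate(III).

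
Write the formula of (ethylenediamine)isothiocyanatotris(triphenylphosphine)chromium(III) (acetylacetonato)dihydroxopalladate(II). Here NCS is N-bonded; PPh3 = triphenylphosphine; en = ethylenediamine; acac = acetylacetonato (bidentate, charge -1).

Cation [Cr…]: ligand charges -1, Cr(III) ⇒ ion charge 2+.
Anion [Pd…]: ligand charges -3, Pd(II) ⇒ ion charge 1−.
One 2+ cation requires 2 of the 1− anion.

[Cr(en)(NCS)(PPh3)3][Pd(acac)(OH)2]2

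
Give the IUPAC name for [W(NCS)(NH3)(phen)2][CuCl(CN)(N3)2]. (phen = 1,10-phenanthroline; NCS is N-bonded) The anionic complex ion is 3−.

ammineisothiocyanatobis(1,10-phenanthroline)tungsten(IV) diazidochlorocyanocuprate(I)

Both ions are complex: the cation is named first with the plain metal name, the anion second with the -ate form; each ion's ligands are alphabetised independently.
The complex anion is given as 3−; its ligand charges sum to -4, so Cu = +1.
A 1:1 salt means the cation carries the equal and opposite charge, 3+.
Cation: ligand charges sum to -1; for the ion to be 3+, W = +4.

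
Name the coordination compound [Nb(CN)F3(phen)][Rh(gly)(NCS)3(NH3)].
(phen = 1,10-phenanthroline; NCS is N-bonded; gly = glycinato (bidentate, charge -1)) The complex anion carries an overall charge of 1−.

cyanotrifluoro(1,10-phenanthroline)niobium(V) ammine(glycinato)triisothiocyanatorhodate(III)

Both ions are complex: the cation is named first with the plain metal name, the anion second with the -ate form; each ion's ligands are alphabetised independently.
The complex anion is given as 1−; its ligand charges sum to -4, so Rh = +3.
A 1:1 salt means the cation carries the equal and opposite charge, 1+.
Cation: ligand charges sum to -4; for the ion to be 1+, Nb = +5.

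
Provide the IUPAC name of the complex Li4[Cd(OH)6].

The 4 lithium counter-ions carry a total charge of +4, so each complex ion is 4−.
Ligand charges: 6×hydroxo (-1 each); total -6. So Cd + (-6) = 4−, giving Cd = +2.
The complex ion is anionic, so cadmium takes the -ate form cadmate(II).

lithium hexahydroxocadmate(II)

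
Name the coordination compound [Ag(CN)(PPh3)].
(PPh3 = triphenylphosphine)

cyano(triphenylphosphine)silver(I)

There is no counter-ion, so the complex is neutral overall.
Ligand charges: 1×cyano (-1 each), 1×triphenylphosphine (neutral); total -1. So Ag + (-1) = 0, giving Ag = +1.
Ligands are named alphabetically: cyano before triphenylphosphine.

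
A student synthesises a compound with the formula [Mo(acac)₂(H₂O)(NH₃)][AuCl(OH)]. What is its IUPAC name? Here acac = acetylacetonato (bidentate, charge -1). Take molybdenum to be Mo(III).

bis(acetylacetonato)ammineaquamolybdenum(III) chlorohydroxoaurate(I)

Both ions are complex: the cation is named first with the plain metal name, the anion second with the -ate form; each ion's ligands are alphabetised independently.
Mo is given as +3; the cation's ligand charges sum to -2, so the complex cation is 1+.
A 1:1 salt means the anion carries the equal and opposite charge, 1−.
Anion: ligand charges sum to -2; for the ion to be 1−, Au = +1.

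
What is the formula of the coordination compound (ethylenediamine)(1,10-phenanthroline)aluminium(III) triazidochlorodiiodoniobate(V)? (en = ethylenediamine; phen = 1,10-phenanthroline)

Cation [Al…]: ligand charges 0, Al(III) ⇒ ion charge 3+.
Anion [Nb…]: ligand charges -6, Nb(V) ⇒ ion charge 1−.
One 3+ cation requires 3 of the 1− anion.

[Al(en)(phen)][NbClI2(N3)3]3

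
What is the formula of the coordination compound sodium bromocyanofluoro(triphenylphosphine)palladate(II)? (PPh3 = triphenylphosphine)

Ligands: 1 cyano (CN, -1), 1 fluoro (F, -1), 1 bromo (Br, -1), 1 triphenylphosphine (PPh3, neutral). Ligand charge sum = -3.
With Pd in oxidation state +2, the complex ion is [Pd...]^1−.
Charge balance with sodium (+1) requires 1 complex ion per 1 sodium.

Na[PdBr(CN)F(PPh3)]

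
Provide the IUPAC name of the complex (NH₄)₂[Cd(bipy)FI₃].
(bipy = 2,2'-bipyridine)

ammonium (2,2'-bipyridine)fluorotriiodocadmate(II)

The 2 ammonium counter-ions carry a total charge of +2, so each complex ion is 2−.
Ligand charges: 1×2,2'-bipyridine (neutral), 1×fluoro (-1 each), 3×iodo (-1 each); total -4. So Cd + (-4) = 2−, giving Cd = +2.
The complex ion is anionic, so cadmium takes the -ate form cadmate(II).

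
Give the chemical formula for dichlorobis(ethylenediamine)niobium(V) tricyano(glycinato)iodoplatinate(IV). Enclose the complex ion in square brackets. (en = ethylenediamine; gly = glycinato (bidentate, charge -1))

[NbCl2(en)2][Pt(CN)3(gly)I]3

Cation [Nb…]: ligand charges -2, Nb(V) ⇒ ion charge 3+.
Anion [Pt…]: ligand charges -5, Pt(IV) ⇒ ion charge 1−.
One 3+ cation requires 3 of the 1− anion.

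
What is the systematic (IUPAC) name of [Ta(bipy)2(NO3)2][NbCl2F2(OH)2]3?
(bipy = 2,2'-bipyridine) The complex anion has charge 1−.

Both ions are complex: the cation is named first with the plain metal name, the anion second with the -ate form; each ion's ligands are alphabetised independently.
The complex anion is given as 1−; its ligand charges sum to -6, so Nb = +5.
With 3 anions per cation, the cation must be 3×1 = 3+.
Cation: ligand charges sum to -2; for the ion to be 3+, Ta = +5.

bis(2,2'-bipyridine)dinitratotantalum(V) dichlorodifluorodihydroxoniobate(V)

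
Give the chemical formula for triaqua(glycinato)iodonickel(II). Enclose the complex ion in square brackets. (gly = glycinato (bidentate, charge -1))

Ligands: 3 aqua (H2O, neutral), 1 iodo (I, -1), 1 glycinato (gly, -1). Ligand charge sum = -2.
With Ni in oxidation state +2, the complex ion is [Ni...].

[Ni(gly)(H2O)3I]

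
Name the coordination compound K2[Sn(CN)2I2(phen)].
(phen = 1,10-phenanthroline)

potassium dicyanodiiodo(1,10-phenanthroline)stannate(II)

The 2 potassium counter-ions carry a total charge of +2, so each complex ion is 2−.
Ligand charges: 2×cyano (-1 each), 1×1,10-phenanthroline (neutral), 2×iodo (-1 each); total -4. So Sn + (-4) = 2−, giving Sn = +2.
Ligands are named alphabetically: cyano before iodo before phenanthroline.
The complex ion is anionic, so tin takes the -ate form stannate(II).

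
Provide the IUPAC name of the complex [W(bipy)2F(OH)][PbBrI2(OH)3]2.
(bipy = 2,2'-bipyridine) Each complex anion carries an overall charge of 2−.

bis(2,2'-bipyridine)fluorohydroxotungsten(VI) bromotrihydroxodiiodoplumbate(IV)

The complex anion is given as 2−; its ligand charges sum to -6, so Pb = +4.
With 2 anions per cation, the cation must be 2×2 = 4+.
Cation: ligand charges sum to -2; for the ion to be 4+, W = +6.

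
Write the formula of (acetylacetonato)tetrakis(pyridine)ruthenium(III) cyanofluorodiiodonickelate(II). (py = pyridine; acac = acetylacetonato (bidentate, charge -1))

Cation [Ru…]: ligand charges -1, Ru(III) ⇒ ion charge 2+.
Anion [Ni…]: ligand charges -4, Ni(II) ⇒ ion charge 2−.

[Ru(acac)(py)4][Ni(CN)FI2]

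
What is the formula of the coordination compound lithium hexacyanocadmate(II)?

Li4[Cd(CN)6]

Ligands: 6 cyano (CN, -1). Ligand charge sum = -6.
With Cd in oxidation state +2, the complex ion is [Cd...]^4−.
Charge balance with lithium (+1) requires 1 complex ion per 4 lithium.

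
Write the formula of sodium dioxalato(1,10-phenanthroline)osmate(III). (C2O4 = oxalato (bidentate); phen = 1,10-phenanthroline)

Ligands: 2 oxalato (C2O4, -2), 1 1,10-phenanthroline (phen, neutral). Ligand charge sum = -4.
With Os in oxidation state +3, the complex ion is [Os...]^1−.
Charge balance with sodium (+1) requires 1 complex ion per 1 sodium.

Na[Os(C2O4)2(phen)]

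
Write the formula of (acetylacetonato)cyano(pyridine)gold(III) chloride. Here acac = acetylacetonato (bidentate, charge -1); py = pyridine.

[Au(acac)(CN)(py)]Cl

Ligands: 1 acetylacetonato (acac, -1), 1 cyano (CN, -1), 1 pyridine (py, neutral). Ligand charge sum = -2.
With Au in oxidation state +3, the complex ion is [Au...]^1+.
Charge balance with chloride (-1) requires 1 complex ion per 1 chloride.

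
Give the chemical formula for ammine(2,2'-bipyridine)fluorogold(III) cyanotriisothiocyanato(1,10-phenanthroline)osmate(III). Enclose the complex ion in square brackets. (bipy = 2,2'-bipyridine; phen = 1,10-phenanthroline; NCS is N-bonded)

Cation [Au…]: ligand charges -1, Au(III) ⇒ ion charge 2+.
Anion [Os…]: ligand charges -4, Os(III) ⇒ ion charge 1−.

[Au(bipy)F(NH3)][Os(CN)(NCS)3(phen)]2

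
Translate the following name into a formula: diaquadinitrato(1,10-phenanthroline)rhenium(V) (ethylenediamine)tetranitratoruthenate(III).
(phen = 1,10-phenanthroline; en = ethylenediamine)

[Re(H2O)2(NO3)2(phen)][Ru(en)(NO3)4]3

Cation [Re…]: ligand charges -2, Re(V) ⇒ ion charge 3+.
Anion [Ru…]: ligand charges -4, Ru(III) ⇒ ion charge 1−.
One 3+ cation requires 3 of the 1− anion.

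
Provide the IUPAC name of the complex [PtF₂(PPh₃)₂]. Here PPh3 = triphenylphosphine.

There is no counter-ion, so the complex is neutral overall.
Ligand charges: 2×fluoro (-1 each), 2×triphenylphosphine (neutral); total -2. So Pt + (-2) = 0, giving Pt = +2.
Ligands are named alphabetically: fluoro before triphenylphosphine.

difluorobis(triphenylphosphine)platinum(II)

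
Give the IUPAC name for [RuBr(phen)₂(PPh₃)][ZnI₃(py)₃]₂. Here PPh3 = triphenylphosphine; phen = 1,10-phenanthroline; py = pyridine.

Both ions are complex: the cation is named first with the plain metal name, the anion second with the -ate form; each ion's ligands are alphabetised independently.
Zinc is always +2 in its complexes; the anion's ligand charges sum to -3, so the complex anion is 1−.
With 2 anions per cation, the cation must be 2×1 = 2+.
Cation: ligand charges sum to -1; for the ion to be 2+, Ru = +3.

bromobis(1,10-phenanthroline)(triphenylphosphine)ruthenium(III) triiodotris(pyridine)zincate(II)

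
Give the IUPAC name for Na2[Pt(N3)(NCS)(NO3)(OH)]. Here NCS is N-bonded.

The 2 sodium counter-ions carry a total charge of +2, so each complex ion is 2−.
Ligand charges: 1×hydroxo (-1 each), 1×azido (-1 each), 1×nitrato (-1 each), 1×isothiocyanato (-1 each); total -4. So Pt + (-4) = 2−, giving Pt = +2.
Ligands are named alphabetically: azido before hydroxo before isothiocyanato before nitrato.
The complex ion is anionic, so platinum takes the -ate form platinate(II).

sodium azidohydroxoisothiocyanatonitratoplatinate(II)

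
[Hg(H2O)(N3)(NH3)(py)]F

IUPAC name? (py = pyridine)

The 1 fluoride counter-ion carries a total charge of -1, so each complex ion is 1+.
Ligand charges: 1×ammine (neutral), 1×pyridine (neutral), 1×aqua (neutral), 1×azido (-1 each); total -1. So Hg + (-1) = 1+, giving Hg = +2.
Ligands are named alphabetically: ammine before aqua before azido before pyridine.

ammineaquaazido(pyridine)mercury(II) fluoride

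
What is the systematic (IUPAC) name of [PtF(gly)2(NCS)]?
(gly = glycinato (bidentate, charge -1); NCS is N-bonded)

There is no counter-ion, so the complex is neutral overall.
Ligand charges: 2×glycinato (-1 each), 1×fluoro (-1 each), 1×isothiocyanato (-1 each); total -4. So Pt + (-4) = 0, giving Pt = +4.
Ligands are named alphabetically: fluoro before glycinato before isothiocyanato.

fluorobis(glycinato)isothiocyanatoplatinum(IV)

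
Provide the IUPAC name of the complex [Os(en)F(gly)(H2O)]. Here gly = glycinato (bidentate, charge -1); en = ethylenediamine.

There is no counter-ion, so the complex is neutral overall.
Ligand charges: 1×glycinato (-1 each), 1×ethylenediamine (neutral), 1×aqua (neutral), 1×fluoro (-1 each); total -2. So Os + (-2) = 0, giving Os = +2.
Ligands are named alphabetically: aqua before ethylenediamine before fluoro before glycinato.

aqua(ethylenediamine)fluoro(glycinato)osmium(II)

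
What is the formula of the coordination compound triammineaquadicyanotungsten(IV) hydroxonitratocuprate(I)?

[W(CN)2(H2O)(NH3)3][Cu(NO3)(OH)]2

Cation [W…]: ligand charges -2, W(IV) ⇒ ion charge 2+.
Anion [Cu…]: ligand charges -2, Cu(I) ⇒ ion charge 1−.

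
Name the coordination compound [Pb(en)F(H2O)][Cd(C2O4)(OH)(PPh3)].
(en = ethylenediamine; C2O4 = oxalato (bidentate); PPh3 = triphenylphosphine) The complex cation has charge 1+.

Both ions are complex: the cation is named first with the plain metal name, the anion second with the -ate form; each ion's ligands are alphabetised independently.
The complex cation is given as 1+; its ligand charges sum to -1, so Pb = +2.
A 1:1 salt means the anion carries the equal and opposite charge, 1−.
Anion: ligand charges sum to -3; for the ion to be 1−, Cd = +2.

aqua(ethylenediamine)fluorolead(II) hydroxooxalato(triphenylphosphine)cadmate(II)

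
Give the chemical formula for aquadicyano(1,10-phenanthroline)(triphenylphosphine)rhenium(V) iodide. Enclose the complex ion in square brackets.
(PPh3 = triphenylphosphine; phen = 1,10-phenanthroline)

[Re(CN)2(H2O)(phen)(PPh3)]I3

Ligands: 2 cyano (CN, -1), 1 triphenylphosphine (PPh3, neutral), 1 1,10-phenanthroline (phen, neutral), 1 aqua (H2O, neutral). Ligand charge sum = -2.
Charge balance with iodide (-1) requires 1 complex ion per 3 iodide.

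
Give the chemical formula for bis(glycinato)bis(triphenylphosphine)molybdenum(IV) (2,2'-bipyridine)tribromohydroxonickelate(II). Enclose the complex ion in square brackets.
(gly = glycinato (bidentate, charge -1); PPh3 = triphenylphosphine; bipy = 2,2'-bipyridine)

Cation [Mo…]: ligand charges -2, Mo(IV) ⇒ ion charge 2+.
Anion [Ni…]: ligand charges -4, Ni(II) ⇒ ion charge 2−.
One 2+ cation balances one 2− anion.

[Mo(gly)2(PPh3)2][Ni(bipy)Br3(OH)]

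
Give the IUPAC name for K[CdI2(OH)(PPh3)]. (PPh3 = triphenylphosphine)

potassium hydroxodiiodo(triphenylphosphine)cadmate(II)

The 1 potassium counter-ion carries a total charge of +1, so each complex ion is 1−.
Ligand charges: 2×iodo (-1 each), 1×triphenylphosphine (neutral), 1×hydroxo (-1 each); total -3. So Cd + (-3) = 1−, giving Cd = +2.
Ligands are named alphabetically: hydroxo before iodo before triphenylphosphine.
The complex ion is anionic, so cadmium takes the -ate form cadmate(II).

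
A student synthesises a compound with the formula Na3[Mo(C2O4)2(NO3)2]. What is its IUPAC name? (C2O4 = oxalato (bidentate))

sodium dinitratodioxalatomolybdate(III)

The 3 sodium counter-ions carry a total charge of +3, so each complex ion is 3−.
Ligand charges: 2×oxalato (-2 each), 2×nitrato (-1 each); total -6. So Mo + (-6) = 3−, giving Mo = +3.
The complex ion is anionic, so molybdenum takes the -ate form molybdate(III).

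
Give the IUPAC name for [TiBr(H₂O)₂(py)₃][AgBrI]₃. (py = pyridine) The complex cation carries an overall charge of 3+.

Both ions are complex: the cation is named first with the plain metal name, the anion second with the -ate form; each ion's ligands are alphabetised independently.
The complex cation is given as 3+; its ligand charges sum to -1, so Ti = +4.
With 3 anions per cation, each anion must be 3/3 = 1−.
Anion: ligand charges sum to -2; for the ion to be 1−, Ag = +1.

diaquabromotris(pyridine)titanium(IV) bromoiodoargentate(I)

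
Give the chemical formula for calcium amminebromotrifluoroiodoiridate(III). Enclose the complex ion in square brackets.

Ca[IrBrF3I(NH3)]

Ligands: 1 ammine (NH3, neutral), 1 bromo (Br, -1), 1 iodo (I, -1), 3 fluoro (F, -1). Ligand charge sum = -5.
With Ir in oxidation state +3, the complex ion is [Ir...]^2−.
Charge balance with calcium (+2) requires 1 complex ion per 1 calcium.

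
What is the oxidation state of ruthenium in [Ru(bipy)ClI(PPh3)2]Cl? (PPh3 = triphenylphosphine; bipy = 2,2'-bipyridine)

+3

1 chloride outside the brackets (-1 each) → the complex ion is 1+.
Ligand charges: 2×PPh3 neutral; 1×bipy neutral; 1×I = -1; 1×Cl = -1; sum -2.
Ru + (-2) = 1+ ⇒ Ru is +3.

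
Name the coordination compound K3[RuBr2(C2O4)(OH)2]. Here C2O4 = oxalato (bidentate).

The 3 potassium counter-ions carry a total charge of +3, so each complex ion is 3−.
Ligand charges: 2×bromo (-1 each), 2×hydroxo (-1 each), 1×oxalato (-2 each); total -6. So Ru + (-6) = 3−, giving Ru = +3.
The complex ion is anionic, so ruthenium takes the -ate form ruthenate(III).

potassium dibromodihydroxooxalatoruthenate(III)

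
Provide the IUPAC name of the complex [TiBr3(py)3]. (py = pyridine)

There is no counter-ion, so the complex is neutral overall.
Ligand charges: 3×bromo (-1 each), 3×pyridine (neutral); total -3. So Ti + (-3) = 0, giving Ti = +3.
Ligands are named alphabetically: bromo before pyridine.

tribromotris(pyridine)titanium(III)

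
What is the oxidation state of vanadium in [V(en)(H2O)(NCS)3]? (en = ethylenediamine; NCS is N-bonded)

+3

No counter-ion: the bracketed complex is neutral.
Ligand charges: 1×en neutral; 3×NCS = -3; 1×H2O neutral; sum -3.
V + (-3) = 0 ⇒ V is +3.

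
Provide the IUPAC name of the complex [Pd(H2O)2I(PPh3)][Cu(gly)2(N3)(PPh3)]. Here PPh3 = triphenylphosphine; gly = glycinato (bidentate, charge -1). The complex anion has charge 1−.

The complex anion is given as 1−; its ligand charges sum to -3, so Cu = +2.
A 1:1 salt means the cation carries the equal and opposite charge, 1+.
Cation: ligand charges sum to -1; for the ion to be 1+, Pd = +2.

diaquaiodo(triphenylphosphine)palladium(II) azidobis(glycinato)(triphenylphosphine)cuprate(II)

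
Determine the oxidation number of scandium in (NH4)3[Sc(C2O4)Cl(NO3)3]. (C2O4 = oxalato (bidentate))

3 ammonium outside the brackets (+1 each) → the complex ion is 3−.
Ligand charges: 1×C2O4 = -2; 1×Cl = -1; 3×NO3 = -3; sum -6.
Sc + (-6) = 3− ⇒ Sc is +3.

+3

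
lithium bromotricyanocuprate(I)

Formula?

Ligands: 1 bromo (Br, -1), 3 cyano (CN, -1). Ligand charge sum = -4.
Charge balance with lithium (+1) requires 1 complex ion per 3 lithium.

Li3[CuBr(CN)3]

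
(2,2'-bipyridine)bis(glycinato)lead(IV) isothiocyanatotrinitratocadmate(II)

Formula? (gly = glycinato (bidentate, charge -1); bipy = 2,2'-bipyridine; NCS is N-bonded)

[Pb(bipy)(gly)2][Cd(NCS)(NO3)3]

Cation [Pb…]: ligand charges -2, Pb(IV) ⇒ ion charge 2+.
Anion [Cd…]: ligand charges -4, Cd(II) ⇒ ion charge 2−.
One 2+ cation balances one 2− anion.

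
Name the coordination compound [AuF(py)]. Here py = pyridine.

There is no counter-ion, so the complex is neutral overall.
Ligand charges: 1×fluoro (-1 each), 1×pyridine (neutral); total -1. So Au + (-1) = 0, giving Au = +1.
Ligands are named alphabetically: fluoro before pyridine.

fluoro(pyridine)gold(I)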